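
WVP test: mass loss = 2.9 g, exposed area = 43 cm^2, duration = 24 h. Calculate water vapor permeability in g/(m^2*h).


28.10 g/(m^2*h)

WVP = mass_loss / (area x time) x 10000
WVP = 2.9 / (43 x 24) x 10000
WVP = 2.9 / 1032 x 10000 = 28.10 g/(m^2*h)


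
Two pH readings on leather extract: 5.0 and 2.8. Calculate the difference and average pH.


Difference = 2.2
Average pH = 3.90


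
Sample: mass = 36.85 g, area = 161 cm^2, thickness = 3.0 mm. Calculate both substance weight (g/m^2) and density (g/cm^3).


Substance weight = 2288.8 g/m^2
Density = 0.763 g/cm^3

SW = 36.85 / 161 x 10000 = 2288.8 g/m^2
Volume = 161 x 3.0 / 10 = 48.30 cm^3
Density = 36.85 / 48.30 = 0.763 g/cm^3


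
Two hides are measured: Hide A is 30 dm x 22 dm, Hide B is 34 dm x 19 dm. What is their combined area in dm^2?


Hide A area = 30 x 22 = 660 dm^2
Hide B area = 34 x 19 = 646 dm^2
Total = 660 + 646 = 1306 dm^2


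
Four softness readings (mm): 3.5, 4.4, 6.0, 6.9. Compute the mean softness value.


Sum = 3.5 + 4.4 + 6.0 + 6.9
Mean = 20.8 / 4 = 5.20 mm


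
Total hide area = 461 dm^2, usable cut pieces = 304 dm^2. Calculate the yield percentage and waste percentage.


Yield = 304 / 461 x 100 = 65.9%
Waste = 461 - 304 = 157 dm^2
Waste% = 100 - 65.9 = 34.1%


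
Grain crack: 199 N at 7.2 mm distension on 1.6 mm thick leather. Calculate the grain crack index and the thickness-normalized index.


Crack index = 27.6 N/mm
Normalized index = 17.3 N/mm per mm

Crack index = 199 / 7.2 = 27.6 N/mm
Normalized = 27.6 / 1.6 = 17.3 N/mm per mm


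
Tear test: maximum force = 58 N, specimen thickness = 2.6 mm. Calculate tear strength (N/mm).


22.3 N/mm

Tear strength = force / thickness
Tear = 58 / 2.6 = 22.3 N/mm


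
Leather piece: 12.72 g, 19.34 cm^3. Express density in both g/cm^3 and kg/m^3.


0.658 g/cm^3
658 kg/m^3

Density = 12.72 / 19.34 = 0.658 g/cm^3
Convert: 0.658 x 1000 = 658 kg/m^3


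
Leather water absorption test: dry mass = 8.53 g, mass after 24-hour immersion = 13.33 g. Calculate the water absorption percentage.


56.3%

Water absorbed = 13.33 - 8.53 = 4.80 g
WA% = 4.80 / 8.53 x 100 = 56.3%


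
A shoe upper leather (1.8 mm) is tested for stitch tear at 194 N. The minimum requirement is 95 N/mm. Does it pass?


STS = 107.8 N/mm
Passes: Yes

STS = 194 / 1.8 = 107.8 N/mm
Minimum required: 95 N/mm
Passes: Yes


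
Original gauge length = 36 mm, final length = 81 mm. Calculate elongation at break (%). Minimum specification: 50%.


Elongation = 125.0%
Meets spec: Yes

Extension = 81 - 36 = 45 mm
Elongation = 45 / 36 x 100 = 125.0%
Minimum required: 50%
Meets specification: Yes


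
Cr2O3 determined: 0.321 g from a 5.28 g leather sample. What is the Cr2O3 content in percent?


6.08%


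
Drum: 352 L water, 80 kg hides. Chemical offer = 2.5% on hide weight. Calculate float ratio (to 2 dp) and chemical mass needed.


Float ratio = 352 / 80 = 4.40
Chemical = 80 x 2.5 / 100 = 2 kg


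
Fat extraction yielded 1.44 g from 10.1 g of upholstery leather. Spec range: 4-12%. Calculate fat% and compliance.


Fat% = 1.44 / 10.1 x 100 = 14.3%
Spec range: 4-12%
Compliant: No


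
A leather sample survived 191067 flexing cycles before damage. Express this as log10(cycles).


5.28

log10(191067) = 5.28


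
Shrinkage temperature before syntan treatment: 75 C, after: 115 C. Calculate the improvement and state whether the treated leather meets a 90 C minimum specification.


Improvement = 40 C
Meets 90 C spec: Yes

Improvement = 115 - 75 = 40 C
Spec check: 115 C >= 90 C? Yes


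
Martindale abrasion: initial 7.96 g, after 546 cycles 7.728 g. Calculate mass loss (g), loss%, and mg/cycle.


Mass loss = 0.232 g
Loss = 2.91%
Rate = 0.425 mg/cycle

Loss = 7.96 - 7.728 = 0.232 g
Loss% = 0.232 / 7.96 x 100 = 2.91%
Rate = 0.232 / 546 x 1000 = 0.425 mg/cycle


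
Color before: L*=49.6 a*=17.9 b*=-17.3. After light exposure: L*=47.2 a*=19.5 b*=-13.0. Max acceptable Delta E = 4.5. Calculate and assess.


dL = -2.4, da = 1.6, db = 4.3
dE = sqrt((-2.4)^2 + (1.6)^2 + (4.3)^2) = 5.18
Max = 4.5
Passes: No


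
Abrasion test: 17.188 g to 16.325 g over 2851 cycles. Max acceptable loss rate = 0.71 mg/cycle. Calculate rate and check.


Loss = 17.188 - 16.325 = 0.863 g
Rate = 0.863 g / 2851 cycles x 1000 = 0.303 mg/cycle
Max = 0.71 mg/cycle
Passes: Yes


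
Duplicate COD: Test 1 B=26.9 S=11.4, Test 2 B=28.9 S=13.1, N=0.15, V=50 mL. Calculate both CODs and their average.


COD1 = 372.0 mg/L
COD2 = 379.2 mg/L
Average = 375.6 mg/L

COD1 = (26.9 - 11.4) x 0.15 x 8000 / 50 = 372.0 mg/L
COD2 = (28.9 - 13.1) x 0.15 x 8000 / 50 = 379.2 mg/L
Average = (372.0 + 379.2) / 2 = 375.6 mg/L


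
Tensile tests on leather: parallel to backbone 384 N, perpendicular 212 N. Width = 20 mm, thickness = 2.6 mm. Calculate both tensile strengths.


Area = 20 x 2.6 = 52.0 mm^2
TS (parallel) = 384 / 52.0 = 7.38 N/mm^2
TS (perpendicular) = 212 / 52.0 = 4.08 N/mm^2


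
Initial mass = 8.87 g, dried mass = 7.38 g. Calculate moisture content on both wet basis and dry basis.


Moisture lost = 8.87 - 7.38 = 1.49 g
Wet basis MC = 1.49 / 8.87 x 100 = 16.8%
Dry basis MC = 1.49 / 7.38 x 100 = 20.2%


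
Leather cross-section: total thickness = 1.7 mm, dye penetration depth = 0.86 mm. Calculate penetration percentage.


50.6%


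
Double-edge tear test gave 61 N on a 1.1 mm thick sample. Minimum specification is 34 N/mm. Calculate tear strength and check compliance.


Tear strength = 55.5 N/mm
Compliant: Yes

Tear strength = 61 / 1.1 = 55.5 N/mm
Required minimum = 34 N/mm
Compliant: Yes


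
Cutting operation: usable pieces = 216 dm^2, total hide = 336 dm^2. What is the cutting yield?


Yield = usable / total x 100
Yield = 216 / 336 x 100 = 64.3%


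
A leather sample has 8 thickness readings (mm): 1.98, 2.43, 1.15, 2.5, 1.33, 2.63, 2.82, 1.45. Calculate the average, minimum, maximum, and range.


Sum = 16.29
Average = 16.29 / 8 = 2.04 mm
Minimum = 1.15 mm
Maximum = 2.82 mm
Range = 2.82 - 1.15 = 1.67 mm


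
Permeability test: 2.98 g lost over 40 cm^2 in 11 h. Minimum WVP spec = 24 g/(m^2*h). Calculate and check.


WVP = 67.73 g/(m^2*h)
Meets specification: Yes

WVP = 2.98 / (40 x 11) x 10000 = 67.73 g/(m^2*h)
Minimum: 24 g/(m^2*h)
Meets spec: Yes


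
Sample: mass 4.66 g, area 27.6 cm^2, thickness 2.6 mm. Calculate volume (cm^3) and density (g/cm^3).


Volume = 7.176 cm^3
Density = 0.649 g/cm^3

Thickness in cm = 2.6 / 10 = 0.26 cm
Volume = 27.6 x 0.26 = 7.176 cm^3
Density = 4.66 / 7.176 = 0.649 g/cm^3


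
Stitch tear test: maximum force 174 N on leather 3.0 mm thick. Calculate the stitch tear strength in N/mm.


58.0 N/mm


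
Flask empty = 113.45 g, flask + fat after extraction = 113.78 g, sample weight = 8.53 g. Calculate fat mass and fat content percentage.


Fat mass = 0.33 g
Fat content = 3.9%

Fat mass = 113.78 - 113.45 = 0.33 g
Fat% = 0.33 / 8.53 x 100 = 3.9%


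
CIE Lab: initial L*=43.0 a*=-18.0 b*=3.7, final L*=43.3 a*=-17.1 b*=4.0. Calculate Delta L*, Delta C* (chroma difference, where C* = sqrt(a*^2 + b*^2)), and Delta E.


Delta L* = 43.3 - 43.0 = 0.3
C1* = sqrt((-18.0)^2 + (3.7)^2) = 18.376
C2* = sqrt((-17.1)^2 + (4.0)^2) = 17.562
Delta C* = 17.562 - 18.376 = -0.81
Delta E = sqrt((0.3)^2 + (0.9)^2 + (0.3)^2) = 0.99


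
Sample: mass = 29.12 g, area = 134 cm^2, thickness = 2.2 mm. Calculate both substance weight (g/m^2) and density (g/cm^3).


Substance weight = 2173.1 g/m^2
Density = 0.988 g/cm^3

SW = 29.12 / 134 x 10000 = 2173.1 g/m^2
Volume = 134 x 2.2 / 10 = 29.48 cm^3
Density = 29.12 / 29.48 = 0.988 g/cm^3


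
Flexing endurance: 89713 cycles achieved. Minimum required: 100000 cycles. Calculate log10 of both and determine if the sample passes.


log10(89713) = 4.95
log10(100000) = 5.00
Passes: No


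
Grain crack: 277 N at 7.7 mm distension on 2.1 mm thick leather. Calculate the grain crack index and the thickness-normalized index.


Crack index = 36.0 N/mm
Normalized index = 17.1 N/mm per mm

Crack index = 277 / 7.7 = 36.0 N/mm
Normalized = 36.0 / 2.1 = 17.1 N/mm per mm


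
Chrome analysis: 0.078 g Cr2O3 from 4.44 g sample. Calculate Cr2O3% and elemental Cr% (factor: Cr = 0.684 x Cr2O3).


Cr2O3% = 0.078 / 4.44 x 100 = 1.76%
Cr% = 1.76 x 0.684 = 1.20%


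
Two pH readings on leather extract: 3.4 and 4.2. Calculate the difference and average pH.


Difference = |3.4 - 4.2| = 0.8
Average = (3.4 + 4.2) / 2 = 3.80


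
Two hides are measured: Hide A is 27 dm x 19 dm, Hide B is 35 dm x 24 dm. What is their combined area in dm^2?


1353 dm^2


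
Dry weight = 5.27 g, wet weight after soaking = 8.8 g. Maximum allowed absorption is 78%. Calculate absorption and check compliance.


WA = (8.8 - 5.27) / 5.27 x 100 = 67.0%
Maximum allowed: 78%
Compliant: Yes


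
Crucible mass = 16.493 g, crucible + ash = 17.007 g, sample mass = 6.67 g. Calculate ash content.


Ash mass = 17.007 - 16.493 = 0.514 g
Ash% = 0.514 / 6.67 x 100 = 7.71%


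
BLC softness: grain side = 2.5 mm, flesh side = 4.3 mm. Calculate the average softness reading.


Average = (2.5 + 4.3) / 2
Average = 3.40 mm


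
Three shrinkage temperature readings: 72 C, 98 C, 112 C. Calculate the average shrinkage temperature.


Average = (72 + 98 + 112) / 3
Average = 282 / 3 = 94.0 C


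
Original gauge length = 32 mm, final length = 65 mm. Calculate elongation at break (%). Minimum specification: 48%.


Extension = 65 - 32 = 33 mm
Elongation = 33 / 32 x 100 = 103.1%
Minimum required: 48%
Meets specification: Yes


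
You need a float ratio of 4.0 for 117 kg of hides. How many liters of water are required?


Water = hide weight x target ratio
Water = 117 x 4.0 = 468.0 L


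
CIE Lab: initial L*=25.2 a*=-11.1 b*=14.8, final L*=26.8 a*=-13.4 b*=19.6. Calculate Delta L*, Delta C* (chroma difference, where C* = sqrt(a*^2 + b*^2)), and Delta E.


Delta L* = 1.6
Delta C* = 5.24
Delta E = 5.56

Delta L* = 26.8 - 25.2 = 1.6
C1* = sqrt((-11.1)^2 + (14.8)^2) = 18.500
C2* = sqrt((-13.4)^2 + (19.6)^2) = 23.743
Delta C* = 23.743 - 18.500 = 5.24
Delta E = sqrt((1.6)^2 + (-2.3)^2 + (4.8)^2) = 5.56


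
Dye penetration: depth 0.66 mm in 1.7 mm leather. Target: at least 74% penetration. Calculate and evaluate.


Penetration = 38.8%
Meets target: No

Penetration = 0.66 / 1.7 x 100 = 38.8%
Target: 74%
Meets target: No


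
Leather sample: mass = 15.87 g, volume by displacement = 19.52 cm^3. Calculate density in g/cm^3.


0.813 g/cm^3


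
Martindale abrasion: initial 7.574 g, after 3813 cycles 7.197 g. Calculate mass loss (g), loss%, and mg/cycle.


Loss = 7.574 - 7.197 = 0.377 g
Loss% = 0.377 / 7.574 x 100 = 4.98%
Rate = 0.377 / 3813 x 1000 = 0.099 mg/cycle


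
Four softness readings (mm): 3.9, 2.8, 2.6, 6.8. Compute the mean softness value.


4.03 mm


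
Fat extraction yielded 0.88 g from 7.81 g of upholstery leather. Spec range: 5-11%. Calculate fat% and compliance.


Fat content = 11.3%
Compliant: No

Fat% = 0.88 / 7.81 x 100 = 11.3%
Spec range: 5-11%
Compliant: No


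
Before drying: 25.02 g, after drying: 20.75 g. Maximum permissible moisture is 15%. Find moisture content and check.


Moisture content = 17.1%
Acceptable: No

MC = (25.02 - 20.75) / 25.02 x 100 = 17.1%
Maximum: 15%
Acceptable: No


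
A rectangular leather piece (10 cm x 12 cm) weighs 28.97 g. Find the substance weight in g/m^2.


2414.2 g/m^2


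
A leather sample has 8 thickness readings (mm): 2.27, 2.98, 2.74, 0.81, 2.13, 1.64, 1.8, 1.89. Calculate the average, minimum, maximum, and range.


Sum = 16.26
Average = 16.26 / 8 = 2.03 mm
Minimum = 0.81 mm
Maximum = 2.98 mm
Range = 2.98 - 0.81 = 2.17 mm


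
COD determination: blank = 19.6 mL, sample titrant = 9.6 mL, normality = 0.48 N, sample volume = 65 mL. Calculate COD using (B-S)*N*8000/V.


COD = (19.6 - 9.6) x 0.48 x 8000 / 65
COD = 10.0 x 0.48 x 8000 / 65
COD = 590.8 mg/L


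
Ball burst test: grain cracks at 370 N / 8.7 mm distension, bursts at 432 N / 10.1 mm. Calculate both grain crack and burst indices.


Crack index = 370 / 8.7 = 42.5 N/mm
Burst index = 432 / 10.1 = 42.8 N/mm


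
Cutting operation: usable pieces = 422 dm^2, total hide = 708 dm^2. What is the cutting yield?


59.6%

Yield = usable / total x 100
Yield = 422 / 708 x 100 = 59.6%


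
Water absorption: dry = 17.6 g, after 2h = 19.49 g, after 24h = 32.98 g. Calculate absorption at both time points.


2h absorption = 10.7%
24h absorption = 87.4%


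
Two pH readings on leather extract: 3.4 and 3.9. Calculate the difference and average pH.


Difference = 0.5
Average pH = 3.65

Difference = |3.4 - 3.9| = 0.5
Average = (3.4 + 3.9) / 2 = 3.65


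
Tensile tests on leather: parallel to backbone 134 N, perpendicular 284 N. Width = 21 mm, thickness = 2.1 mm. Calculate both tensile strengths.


Parallel = 3.04 N/mm^2
Perpendicular = 6.44 N/mm^2


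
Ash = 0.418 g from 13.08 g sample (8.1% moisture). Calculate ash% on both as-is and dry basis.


As-is ash% = 0.418 / 13.08 x 100 = 3.20%
Dry mass = 13.08 x (100 - 8.1) / 100 = 12.02052 g
Dry-basis ash% = 0.418 / 12.02052 x 100 = 3.48%


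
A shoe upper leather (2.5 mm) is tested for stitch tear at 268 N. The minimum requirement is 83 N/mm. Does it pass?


STS = 268 / 2.5 = 107.2 N/mm
Minimum required: 83 N/mm
Passes: Yes


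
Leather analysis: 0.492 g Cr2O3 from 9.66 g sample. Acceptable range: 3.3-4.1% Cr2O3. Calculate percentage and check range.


Cr2O3 = 5.09%
Within range: No

Cr2O3% = 0.492 / 9.66 x 100 = 5.09%
Acceptable range: 3.3 to 4.1%
Within range: No


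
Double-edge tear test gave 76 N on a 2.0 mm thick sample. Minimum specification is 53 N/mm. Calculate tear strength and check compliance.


Tear strength = 76 / 2.0 = 38.0 N/mm
Required minimum = 53 N/mm
Compliant: No


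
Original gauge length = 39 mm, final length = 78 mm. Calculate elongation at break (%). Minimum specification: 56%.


Elongation = 100.0%
Meets spec: Yes

Extension = 78 - 39 = 39 mm
Elongation = 39 / 39 x 100 = 100.0%
Minimum required: 56%
Meets specification: Yes


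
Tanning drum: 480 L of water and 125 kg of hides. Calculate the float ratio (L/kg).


Float ratio = water / hide weight
Ratio = 480 / 125 = 3.8


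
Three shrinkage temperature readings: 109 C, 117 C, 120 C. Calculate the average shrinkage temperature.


Average = (109 + 117 + 120) / 3
Average = 346 / 3 = 115.3 C


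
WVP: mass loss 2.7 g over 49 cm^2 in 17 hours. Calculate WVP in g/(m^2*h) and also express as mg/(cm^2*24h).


WVP = 32.41 g/(m^2*h)
Daily rate = 77.79 mg/(cm^2*24h)

WVP = 2.7 / (49 x 17) x 10000 = 32.41 g/(m^2*h)
Mass loss in mg = 2.7 x 1000 = 2700 mg
Per cm^2 per 24h in mg: 2700 x 24 / (49 x 17) = 64800 / 833 = 77.79 mg/(cm^2*24h)


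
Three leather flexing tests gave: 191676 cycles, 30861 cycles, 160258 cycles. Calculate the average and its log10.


Average = 127598 cycles
log10 = 5.11

Average = (191676 + 30861 + 160258) / 3 = 127598 cycles
log10(127598) = 5.11


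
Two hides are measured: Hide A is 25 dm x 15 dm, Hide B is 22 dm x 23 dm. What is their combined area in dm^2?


881 dm^2


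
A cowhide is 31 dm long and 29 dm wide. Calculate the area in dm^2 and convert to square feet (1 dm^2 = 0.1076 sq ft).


899 dm^2
96.73 sq ft

Area = 31 x 29 = 899 dm^2
Conversion: 899 x 0.1076 = 96.73 sq ft


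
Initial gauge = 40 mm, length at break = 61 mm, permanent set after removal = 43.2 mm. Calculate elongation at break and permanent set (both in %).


Elongation at break = 52.5%
Permanent set = 8.0%

Elongation at break = (61 - 40) / 40 x 100 = 52.5%
Permanent set = (43.2 - 40) / 40 x 100 = 8.0%


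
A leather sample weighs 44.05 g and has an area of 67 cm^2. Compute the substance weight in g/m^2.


6574.6 g/m^2

Substance weight = mass / area x 10000
SW = 44.05 / 67 x 10000
SW = 6574.6 g/m^2


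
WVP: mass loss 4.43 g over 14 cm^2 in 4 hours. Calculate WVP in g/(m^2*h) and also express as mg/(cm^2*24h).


WVP = 791.07 g/(m^2*h)
Daily rate = 1898.57 mg/(cm^2*24h)


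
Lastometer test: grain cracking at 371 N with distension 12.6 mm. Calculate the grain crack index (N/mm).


Grain crack index = force / distension
Index = 371 / 12.6 = 29.4 N/mm


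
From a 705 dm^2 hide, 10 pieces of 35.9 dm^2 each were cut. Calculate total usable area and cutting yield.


Usable area = 359.0 dm^2
Yield = 50.9%

Total usable = 10 x 35.9 = 359.0 dm^2
Yield = 359.0 / 705 x 100 = 50.9%


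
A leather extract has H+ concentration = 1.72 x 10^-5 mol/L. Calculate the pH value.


pH = 4.76

pH = -log10[H+]
pH = -log10(1.72 x 10^-5) = 4.76


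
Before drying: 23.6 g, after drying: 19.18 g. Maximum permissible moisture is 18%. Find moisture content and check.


Moisture content = 18.7%
Acceptable: No

MC = (23.6 - 19.18) / 23.6 x 100 = 18.7%
Maximum: 18%
Acceptable: No


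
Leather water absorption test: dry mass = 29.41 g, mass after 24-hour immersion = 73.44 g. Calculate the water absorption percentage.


149.7%

Water absorbed = 73.44 - 29.41 = 44.03 g
WA% = 44.03 / 29.41 x 100 = 149.7%


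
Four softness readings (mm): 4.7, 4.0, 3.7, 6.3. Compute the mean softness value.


Sum = 4.7 + 4.0 + 3.7 + 6.3
Mean = 18.7 / 4 = 4.68 mm


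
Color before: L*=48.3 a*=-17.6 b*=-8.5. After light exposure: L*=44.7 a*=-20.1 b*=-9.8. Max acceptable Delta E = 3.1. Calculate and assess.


Delta E = 4.57
Passes: No


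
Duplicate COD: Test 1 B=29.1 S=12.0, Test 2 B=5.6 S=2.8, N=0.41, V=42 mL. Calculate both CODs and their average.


COD1 = 1335.4 mg/L
COD2 = 218.7 mg/L
Average = 777.1 mg/L


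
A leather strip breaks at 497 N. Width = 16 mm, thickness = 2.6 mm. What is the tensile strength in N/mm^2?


Cross-sectional area = 16 x 2.6 = 41.6 mm^2
Tensile strength = 497 / 41.6 = 11.95 N/mm^2


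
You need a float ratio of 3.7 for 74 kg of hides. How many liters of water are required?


Water = hide weight x target ratio
Water = 74 x 3.7 = 273.8 L


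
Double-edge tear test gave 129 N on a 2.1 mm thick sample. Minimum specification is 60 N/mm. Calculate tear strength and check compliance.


Tear strength = 61.4 N/mm
Compliant: Yes


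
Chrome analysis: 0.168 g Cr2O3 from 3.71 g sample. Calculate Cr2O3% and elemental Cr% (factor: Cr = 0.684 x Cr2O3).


Cr2O3% = 0.168 / 3.71 x 100 = 4.53%
Cr% = 4.53 x 0.684 = 3.10%


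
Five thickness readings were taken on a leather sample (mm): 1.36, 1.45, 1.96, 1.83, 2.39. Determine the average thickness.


Sum = 1.36 + 1.45 + 1.96 + 1.83 + 2.39 = 8.99
Average = 8.99 / 5 = 1.80 mm


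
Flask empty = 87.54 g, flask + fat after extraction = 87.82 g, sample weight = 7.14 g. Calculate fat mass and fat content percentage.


Fat mass = 0.28 g
Fat content = 3.9%

Fat mass = 87.82 - 87.54 = 0.28 g
Fat% = 0.28 / 7.14 x 100 = 3.9%


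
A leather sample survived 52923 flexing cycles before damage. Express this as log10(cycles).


log10(52923) = 4.72


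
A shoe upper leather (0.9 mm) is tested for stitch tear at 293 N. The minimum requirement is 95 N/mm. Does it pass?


STS = 293 / 0.9 = 325.6 N/mm
Minimum required: 95 N/mm
Passes: Yes


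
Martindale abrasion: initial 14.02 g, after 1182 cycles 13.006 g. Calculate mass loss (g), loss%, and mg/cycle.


Mass loss = 1.014 g
Loss = 7.23%
Rate = 0.858 mg/cycle

Loss = 14.02 - 13.006 = 1.014 g
Loss% = 1.014 / 14.02 x 100 = 7.23%
Rate = 1.014 / 1182 x 1000 = 0.858 mg/cycle


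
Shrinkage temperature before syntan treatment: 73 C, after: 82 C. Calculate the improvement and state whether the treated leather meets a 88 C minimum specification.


Improvement = 82 - 73 = 9 C
Spec check: 82 C >= 88 C? No


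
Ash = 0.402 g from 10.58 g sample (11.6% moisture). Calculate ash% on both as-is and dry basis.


As-is ash% = 0.402 / 10.58 x 100 = 3.80%
Dry mass = 10.58 x (100 - 11.6) / 100 = 9.35272 g
Dry-basis ash% = 0.402 / 9.35272 x 100 = 4.30%


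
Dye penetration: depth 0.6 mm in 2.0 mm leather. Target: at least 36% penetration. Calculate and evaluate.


Penetration = 0.6 / 2.0 x 100 = 30.0%
Target: 36%
Meets target: No


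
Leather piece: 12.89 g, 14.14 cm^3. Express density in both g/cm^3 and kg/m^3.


0.912 g/cm^3
912 kg/m^3


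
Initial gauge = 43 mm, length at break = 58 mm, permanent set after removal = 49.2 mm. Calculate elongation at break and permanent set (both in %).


Elongation at break = 34.9%
Permanent set = 14.4%

Elongation at break = (58 - 43) / 43 x 100 = 34.9%
Permanent set = (49.2 - 43) / 43 x 100 = 14.4%


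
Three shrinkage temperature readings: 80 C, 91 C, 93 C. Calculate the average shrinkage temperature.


88.0 C


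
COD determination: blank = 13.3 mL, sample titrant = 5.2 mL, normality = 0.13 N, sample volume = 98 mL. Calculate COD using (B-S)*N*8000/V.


86.0 mg/L

COD = (13.3 - 5.2) x 0.13 x 8000 / 98
COD = 8.1 x 0.13 x 8000 / 98
COD = 86.0 mg/L


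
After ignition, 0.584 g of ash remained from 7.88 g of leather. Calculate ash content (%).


Ash% = 0.584 / 7.88 x 100
Ash% = 7.41%


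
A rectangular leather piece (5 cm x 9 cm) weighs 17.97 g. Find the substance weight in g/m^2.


3993.3 g/m^2

Area = 5 x 9 = 45 cm^2
SW = 17.97 / 45 x 10000 = 3993.3 g/m^2


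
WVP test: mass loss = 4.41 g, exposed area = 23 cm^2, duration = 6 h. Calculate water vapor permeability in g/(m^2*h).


WVP = mass_loss / (area x time) x 10000
WVP = 4.41 / (23 x 6) x 10000
WVP = 4.41 / 138 x 10000 = 319.57 g/(m^2*h)


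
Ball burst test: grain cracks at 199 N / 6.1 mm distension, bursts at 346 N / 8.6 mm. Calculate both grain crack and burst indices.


Crack index = 199 / 6.1 = 32.6 N/mm
Burst index = 346 / 8.6 = 40.2 N/mm


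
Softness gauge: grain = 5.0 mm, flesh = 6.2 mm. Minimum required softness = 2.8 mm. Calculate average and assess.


Average softness = 5.60 mm
Meets requirement: Yes


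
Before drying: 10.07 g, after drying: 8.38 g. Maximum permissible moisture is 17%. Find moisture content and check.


Moisture content = 16.8%
Acceptable: Yes

MC = (10.07 - 8.38) / 10.07 x 100 = 16.8%
Maximum: 17%
Acceptable: Yes


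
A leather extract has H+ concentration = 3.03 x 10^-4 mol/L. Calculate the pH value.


pH = -log10[H+]
pH = -log10(3.03 x 10^-4) = 3.52


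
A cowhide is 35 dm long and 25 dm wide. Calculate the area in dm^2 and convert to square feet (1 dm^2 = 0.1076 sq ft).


Area = 35 x 25 = 875 dm^2
Conversion: 875 x 0.1076 = 94.15 sq ft


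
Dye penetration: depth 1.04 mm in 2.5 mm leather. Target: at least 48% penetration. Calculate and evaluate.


Penetration = 41.6%
Meets target: No

Penetration = 1.04 / 2.5 x 100 = 41.6%
Target: 48%
Meets target: No


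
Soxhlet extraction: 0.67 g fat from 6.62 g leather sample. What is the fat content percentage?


10.1%


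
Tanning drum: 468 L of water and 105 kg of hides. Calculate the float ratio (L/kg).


4.5

Float ratio = water / hide weight
Ratio = 468 / 105 = 4.5


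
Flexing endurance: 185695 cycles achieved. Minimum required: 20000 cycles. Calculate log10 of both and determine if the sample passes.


Achieved: log10 = 5.27
Required: log10 = 4.30
Passes: Yes

log10(185695) = 5.27
log10(20000) = 4.30
Passes: Yes


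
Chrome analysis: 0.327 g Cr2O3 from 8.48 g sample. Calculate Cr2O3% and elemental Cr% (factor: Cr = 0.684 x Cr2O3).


Cr2O3 = 3.86%
Cr = 2.64%

Cr2O3% = 0.327 / 8.48 x 100 = 3.86%
Cr% = 3.86 x 0.684 = 2.64%


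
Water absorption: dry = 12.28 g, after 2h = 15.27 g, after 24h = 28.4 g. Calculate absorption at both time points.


WA (2h) = (15.27 - 12.28) / 12.28 x 100 = 24.3%
WA (24h) = (28.4 - 12.28) / 12.28 x 100 = 131.3%


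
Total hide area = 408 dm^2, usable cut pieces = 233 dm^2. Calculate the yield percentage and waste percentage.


Yield = 57.1%
Waste = 42.9%

Yield = 233 / 408 x 100 = 57.1%
Waste = 408 - 233 = 175 dm^2
Waste% = 100 - 57.1 = 42.9%


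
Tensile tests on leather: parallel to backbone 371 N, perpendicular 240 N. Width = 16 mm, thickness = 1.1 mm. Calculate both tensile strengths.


Parallel = 21.08 N/mm^2
Perpendicular = 13.64 N/mm^2


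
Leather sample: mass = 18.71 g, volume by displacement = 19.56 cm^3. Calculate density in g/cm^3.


Density = mass / volume
Density = 18.71 / 19.56 = 0.957 g/cm^3


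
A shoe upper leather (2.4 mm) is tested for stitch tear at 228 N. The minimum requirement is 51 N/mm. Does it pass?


STS = 228 / 2.4 = 95.0 N/mm
Minimum required: 51 N/mm
Passes: Yes


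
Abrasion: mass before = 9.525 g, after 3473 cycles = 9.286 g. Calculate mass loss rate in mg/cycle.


Mass loss = 9.525 - 9.286 = 0.239 g
Rate = 0.239 / 3473 x 1000 = 0.069 mg/cycle


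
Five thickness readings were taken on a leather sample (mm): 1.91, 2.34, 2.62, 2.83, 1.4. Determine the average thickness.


2.22 mm

Sum = 1.91 + 2.34 + 2.62 + 2.83 + 1.4 = 11.10
Average = 11.10 / 5 = 2.22 mm


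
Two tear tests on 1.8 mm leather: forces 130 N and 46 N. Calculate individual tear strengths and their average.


Tear 1 = 72.2 N/mm
Tear 2 = 25.6 N/mm
Average = 48.9 N/mm


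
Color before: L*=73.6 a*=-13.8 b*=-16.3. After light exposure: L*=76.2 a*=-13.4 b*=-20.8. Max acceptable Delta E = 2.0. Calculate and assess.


dL = 2.6, da = 0.4, db = -4.5
dE = sqrt((2.6)^2 + (0.4)^2 + (-4.5)^2) = 5.21
Max = 2.0
Passes: No


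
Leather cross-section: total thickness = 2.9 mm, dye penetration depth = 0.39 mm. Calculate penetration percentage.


Penetration% = 0.39 / 2.9 x 100
Penetration = 13.4%


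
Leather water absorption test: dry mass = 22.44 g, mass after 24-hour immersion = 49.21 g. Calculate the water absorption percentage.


Water absorbed = 49.21 - 22.44 = 26.77 g
WA% = 26.77 / 22.44 x 100 = 119.3%


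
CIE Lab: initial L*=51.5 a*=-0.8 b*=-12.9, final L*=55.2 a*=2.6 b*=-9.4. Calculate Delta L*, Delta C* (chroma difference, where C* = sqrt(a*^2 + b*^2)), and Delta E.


Delta L* = 3.7
Delta C* = -3.17
Delta E = 6.12

Delta L* = 55.2 - 51.5 = 3.7
C1* = sqrt((-0.8)^2 + (-12.9)^2) = 12.925
C2* = sqrt((2.6)^2 + (-9.4)^2) = 9.753
Delta C* = 9.753 - 12.925 = -3.17
Delta E = sqrt((3.7)^2 + (3.4)^2 + (3.5)^2) = 6.12


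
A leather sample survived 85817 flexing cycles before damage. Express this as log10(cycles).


log10(85817) = 4.93


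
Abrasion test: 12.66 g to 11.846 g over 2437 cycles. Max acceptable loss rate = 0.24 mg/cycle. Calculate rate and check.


Rate = 0.334 mg/cycle
Passes: No

Loss = 12.66 - 11.846 = 0.814 g
Rate = 0.814 g / 2437 cycles x 1000 = 0.334 mg/cycle
Max = 0.24 mg/cycle
Passes: No


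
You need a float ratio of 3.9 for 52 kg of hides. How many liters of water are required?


202.8 L

Water = hide weight x target ratio
Water = 52 x 3.9 = 202.8 L


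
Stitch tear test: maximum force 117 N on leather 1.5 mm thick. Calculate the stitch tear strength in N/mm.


78.0 N/mm


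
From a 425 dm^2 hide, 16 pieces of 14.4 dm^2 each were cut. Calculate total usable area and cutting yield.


Usable area = 230.4 dm^2
Yield = 54.2%

Total usable = 16 x 14.4 = 230.4 dm^2
Yield = 230.4 / 425 x 100 = 54.2%


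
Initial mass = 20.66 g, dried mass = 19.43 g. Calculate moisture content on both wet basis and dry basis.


Wet basis = 6.0%
Dry basis = 6.3%


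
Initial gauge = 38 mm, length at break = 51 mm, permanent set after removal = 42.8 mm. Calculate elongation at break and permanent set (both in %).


Elongation at break = (51 - 38) / 38 x 100 = 34.2%
Permanent set = (42.8 - 38) / 38 x 100 = 12.6%


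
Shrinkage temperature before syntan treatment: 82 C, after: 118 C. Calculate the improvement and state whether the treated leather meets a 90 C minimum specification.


Improvement = 36 C
Meets 90 C spec: Yes

Improvement = 118 - 82 = 36 C
Spec check: 118 C >= 90 C? Yes


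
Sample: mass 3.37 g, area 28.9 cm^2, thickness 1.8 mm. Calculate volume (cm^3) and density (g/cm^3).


Thickness in cm = 1.8 / 10 = 0.18 cm
Volume = 28.9 x 0.18 = 5.202 cm^3
Density = 3.37 / 5.202 = 0.648 g/cm^3


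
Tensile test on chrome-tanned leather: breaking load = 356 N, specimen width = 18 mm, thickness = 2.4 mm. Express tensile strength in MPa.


8.24 MPa


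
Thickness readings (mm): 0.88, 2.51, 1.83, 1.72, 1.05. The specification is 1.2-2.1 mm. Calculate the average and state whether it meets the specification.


Average = 1.60 mm
Within specification: Yes

Sum = 7.99
Average = 7.99 / 5 = 1.60 mm
Specification range: 1.2 to 2.1 mm
Within spec: Yes


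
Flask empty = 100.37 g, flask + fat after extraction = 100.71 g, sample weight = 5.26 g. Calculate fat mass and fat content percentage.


Fat mass = 0.34 g
Fat content = 6.5%

Fat mass = 100.71 - 100.37 = 0.34 g
Fat% = 0.34 / 5.26 x 100 = 6.5%


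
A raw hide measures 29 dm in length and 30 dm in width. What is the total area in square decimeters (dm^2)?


870 dm^2


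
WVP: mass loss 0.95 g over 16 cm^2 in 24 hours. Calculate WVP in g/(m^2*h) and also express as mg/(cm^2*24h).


WVP = 0.95 / (16 x 24) x 10000 = 24.74 g/(m^2*h)
Mass loss in mg = 0.95 x 1000 = 950 mg
Per cm^2 per 24h in mg: 950 x 24 / (16 x 24) = 22800 / 384 = 59.38 mg/(cm^2*24h)


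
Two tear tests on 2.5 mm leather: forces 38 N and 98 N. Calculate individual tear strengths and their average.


Tear 1 = 15.2 N/mm
Tear 2 = 39.2 N/mm
Average = 27.2 N/mm


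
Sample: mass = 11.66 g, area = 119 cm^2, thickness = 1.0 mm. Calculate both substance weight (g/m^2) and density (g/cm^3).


SW = 11.66 / 119 x 10000 = 979.8 g/m^2
Volume = 119 x 1.0 / 10 = 11.90 cm^3
Density = 11.66 / 11.90 = 0.980 g/cm^3


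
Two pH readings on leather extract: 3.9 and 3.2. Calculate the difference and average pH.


Difference = 0.7
Average pH = 3.55

Difference = |3.9 - 3.2| = 0.7
Average = (3.9 + 3.2) / 2 = 3.55


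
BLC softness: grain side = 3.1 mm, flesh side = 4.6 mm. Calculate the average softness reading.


3.85 mm


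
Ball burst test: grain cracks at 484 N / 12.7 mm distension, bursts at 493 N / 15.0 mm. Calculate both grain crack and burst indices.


Crack index = 38.1 N/mm
Burst index = 32.9 N/mm


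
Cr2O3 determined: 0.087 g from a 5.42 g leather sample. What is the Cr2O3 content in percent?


1.61%

Cr2O3% = 0.087 / 5.42 x 100
Cr2O3% = 1.61%


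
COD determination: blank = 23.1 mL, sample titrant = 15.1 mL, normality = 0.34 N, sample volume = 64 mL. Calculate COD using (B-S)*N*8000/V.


340.0 mg/L


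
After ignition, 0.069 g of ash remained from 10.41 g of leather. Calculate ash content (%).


Ash% = 0.069 / 10.41 x 100
Ash% = 0.66%


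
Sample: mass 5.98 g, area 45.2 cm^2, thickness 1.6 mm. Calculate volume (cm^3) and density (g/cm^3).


Thickness in cm = 1.6 / 10 = 0.16 cm
Volume = 45.2 x 0.16 = 7.232 cm^3
Density = 5.98 / 7.232 = 0.827 g/cm^3


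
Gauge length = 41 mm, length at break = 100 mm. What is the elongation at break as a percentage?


143.9%

Extension = 100 - 41 = 59 mm
Elongation = 59 / 41 x 100 = 143.9%


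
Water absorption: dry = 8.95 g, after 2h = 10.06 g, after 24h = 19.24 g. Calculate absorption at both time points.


2h absorption = 12.4%
24h absorption = 115.0%

WA (2h) = (10.06 - 8.95) / 8.95 x 100 = 12.4%
WA (24h) = (19.24 - 8.95) / 8.95 x 100 = 115.0%


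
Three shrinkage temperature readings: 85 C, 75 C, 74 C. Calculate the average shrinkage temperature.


Average = (85 + 75 + 74) / 3
Average = 234 / 3 = 78.0 C


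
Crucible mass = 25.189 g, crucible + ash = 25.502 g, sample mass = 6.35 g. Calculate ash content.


Ash mass = 25.502 - 25.189 = 0.313 g
Ash% = 0.313 / 6.35 x 100 = 4.93%


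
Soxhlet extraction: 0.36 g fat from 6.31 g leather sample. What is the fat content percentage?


5.7%

Fat content = 0.36 / 6.31 x 100
Fat = 5.7%


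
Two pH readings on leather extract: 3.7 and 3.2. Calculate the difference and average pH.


Difference = |3.7 - 3.2| = 0.5
Average = (3.7 + 3.2) / 2 = 3.45


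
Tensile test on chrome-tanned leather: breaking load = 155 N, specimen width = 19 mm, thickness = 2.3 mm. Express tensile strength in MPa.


3.55 MPa

Cross-section = 19 x 2.3 = 43.7 mm^2
TS = 155 / 43.7 = 3.55 MPa
(1 N/mm^2 = 1 MPa)


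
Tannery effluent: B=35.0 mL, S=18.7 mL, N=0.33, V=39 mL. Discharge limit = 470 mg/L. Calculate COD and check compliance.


COD = 1103.4 mg/L
Compliant: No

COD = (35.0 - 18.7) x 0.33 x 8000 / 39 = 1103.4 mg/L
Limit: 470 mg/L
Compliant: No


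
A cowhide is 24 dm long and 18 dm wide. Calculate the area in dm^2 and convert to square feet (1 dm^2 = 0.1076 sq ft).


432 dm^2
46.48 sq ft


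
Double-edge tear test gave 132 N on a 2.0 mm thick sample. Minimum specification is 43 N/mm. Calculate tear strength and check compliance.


Tear strength = 132 / 2.0 = 66.0 N/mm
Required minimum = 43 N/mm
Compliant: Yes


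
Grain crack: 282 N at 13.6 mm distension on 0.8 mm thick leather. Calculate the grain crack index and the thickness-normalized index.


Crack index = 20.7 N/mm
Normalized index = 25.9 N/mm per mm


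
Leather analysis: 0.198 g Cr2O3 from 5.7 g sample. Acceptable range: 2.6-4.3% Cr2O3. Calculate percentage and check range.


Cr2O3% = 0.198 / 5.7 x 100 = 3.47%
Acceptable range: 2.6 to 4.3%
Within range: Yes


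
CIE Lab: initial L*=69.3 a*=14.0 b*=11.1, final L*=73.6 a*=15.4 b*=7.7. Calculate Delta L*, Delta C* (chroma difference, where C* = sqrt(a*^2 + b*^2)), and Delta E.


Delta L* = 73.6 - 69.3 = 4.3
C1* = sqrt((14.0)^2 + (11.1)^2) = 17.866
C2* = sqrt((15.4)^2 + (7.7)^2) = 17.218
Delta C* = 17.218 - 17.866 = -0.65
Delta E = sqrt((4.3)^2 + (1.4)^2 + (-3.4)^2) = 5.66


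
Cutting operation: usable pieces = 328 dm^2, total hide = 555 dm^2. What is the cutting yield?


Yield = usable / total x 100
Yield = 328 / 555 x 100 = 59.1%


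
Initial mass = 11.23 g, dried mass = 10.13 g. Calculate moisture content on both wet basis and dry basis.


Moisture lost = 11.23 - 10.13 = 1.10 g
Wet basis MC = 1.10 / 11.23 x 100 = 9.8%
Dry basis MC = 1.10 / 10.13 x 100 = 10.9%


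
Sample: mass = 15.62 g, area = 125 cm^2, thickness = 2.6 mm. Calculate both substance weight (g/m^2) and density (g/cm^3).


SW = 15.62 / 125 x 10000 = 1249.6 g/m^2
Volume = 125 x 2.6 / 10 = 32.50 cm^3
Density = 15.62 / 32.50 = 0.481 g/cm^3


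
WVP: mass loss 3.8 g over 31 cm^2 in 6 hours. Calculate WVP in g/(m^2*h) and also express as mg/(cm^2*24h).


WVP = 3.8 / (31 x 6) x 10000 = 204.30 g/(m^2*h)
Mass loss in mg = 3.8 x 1000 = 3800 mg
Per cm^2 per 24h in mg: 3800 x 24 / (31 x 6) = 91200 / 186 = 490.32 mg/(cm^2*24h)


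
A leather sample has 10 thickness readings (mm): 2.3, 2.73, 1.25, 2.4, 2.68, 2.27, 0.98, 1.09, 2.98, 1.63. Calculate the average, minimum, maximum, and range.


Average = 2.03 mm
Min = 0.98 mm
Max = 2.98 mm
Range = 2.00 mm

Sum = 20.31
Average = 20.31 / 10 = 2.03 mm
Minimum = 0.98 mm
Maximum = 2.98 mm
Range = 2.98 - 0.98 = 2.00 mm


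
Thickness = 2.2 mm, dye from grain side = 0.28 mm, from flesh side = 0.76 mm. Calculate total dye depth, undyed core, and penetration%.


Total dyed = 1.04 mm
Undyed core = 1.16 mm
Penetration = 47.3%


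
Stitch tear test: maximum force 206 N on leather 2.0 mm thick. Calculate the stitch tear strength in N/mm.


103.0 N/mm


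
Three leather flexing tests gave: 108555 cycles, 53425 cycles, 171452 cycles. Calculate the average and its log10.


Average = 111144 cycles
log10 = 5.05

Average = (108555 + 53425 + 171452) / 3 = 111144 cycles
log10(111144) = 5.05


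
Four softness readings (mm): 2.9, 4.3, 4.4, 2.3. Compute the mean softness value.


3.48 mm

Sum = 2.9 + 4.3 + 4.4 + 2.3
Mean = 13.9 / 4 = 3.48 mm


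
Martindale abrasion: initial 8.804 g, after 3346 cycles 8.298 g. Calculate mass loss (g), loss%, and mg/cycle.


Mass loss = 0.506 g
Loss = 5.75%
Rate = 0.151 mg/cycle

Loss = 8.804 - 8.298 = 0.506 g
Loss% = 0.506 / 8.804 x 100 = 5.75%
Rate = 0.506 / 3346 x 1000 = 0.151 mg/cycle


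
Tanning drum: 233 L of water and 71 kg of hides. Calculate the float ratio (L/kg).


Float ratio = water / hide weight
Ratio = 233 / 71 = 3.3


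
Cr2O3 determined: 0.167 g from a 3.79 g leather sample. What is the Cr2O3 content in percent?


4.41%


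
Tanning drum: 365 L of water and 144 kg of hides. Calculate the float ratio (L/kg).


Float ratio = water / hide weight
Ratio = 365 / 144 = 2.5


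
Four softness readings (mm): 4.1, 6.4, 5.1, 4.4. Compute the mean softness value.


Sum = 4.1 + 6.4 + 5.1 + 4.4
Mean = 20.0 / 4 = 5.00 mm


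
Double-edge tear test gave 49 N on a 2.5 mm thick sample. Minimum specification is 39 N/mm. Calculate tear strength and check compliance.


Tear strength = 49 / 2.5 = 19.6 N/mm
Required minimum = 39 N/mm
Compliant: No


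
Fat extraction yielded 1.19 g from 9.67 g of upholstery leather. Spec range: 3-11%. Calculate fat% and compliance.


Fat content = 12.3%
Compliant: No

Fat% = 1.19 / 9.67 x 100 = 12.3%
Spec range: 3-11%
Compliant: No


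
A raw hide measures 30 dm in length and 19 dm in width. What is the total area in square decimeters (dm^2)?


570 dm^2


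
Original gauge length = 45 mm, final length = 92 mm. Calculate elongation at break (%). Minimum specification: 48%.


Elongation = 104.4%
Meets spec: Yes

Extension = 92 - 45 = 47 mm
Elongation = 47 / 45 x 100 = 104.4%
Minimum required: 48%
Meets specification: Yes


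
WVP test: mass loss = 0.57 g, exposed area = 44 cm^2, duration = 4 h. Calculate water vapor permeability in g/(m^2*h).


32.39 g/(m^2*h)

WVP = mass_loss / (area x time) x 10000
WVP = 0.57 / (44 x 4) x 10000
WVP = 0.57 / 176 x 10000 = 32.39 g/(m^2*h)


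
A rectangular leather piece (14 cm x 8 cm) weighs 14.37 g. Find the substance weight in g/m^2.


Area = 14 x 8 = 112 cm^2
SW = 14.37 / 112 x 10000 = 1283.0 g/m^2


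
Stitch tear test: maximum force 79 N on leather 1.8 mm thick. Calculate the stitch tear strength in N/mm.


43.9 N/mm

Stitch tear strength = force / thickness
STS = 79 / 1.8 = 43.9 N/mm


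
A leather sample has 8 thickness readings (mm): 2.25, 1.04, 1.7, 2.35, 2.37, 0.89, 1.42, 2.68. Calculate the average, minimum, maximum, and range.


Sum = 14.70
Average = 14.70 / 8 = 1.84 mm
Minimum = 0.89 mm
Maximum = 2.68 mm
Range = 2.68 - 0.89 = 1.79 mm


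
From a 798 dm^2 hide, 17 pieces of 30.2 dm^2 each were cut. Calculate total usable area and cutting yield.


Usable area = 513.4 dm^2
Yield = 64.3%


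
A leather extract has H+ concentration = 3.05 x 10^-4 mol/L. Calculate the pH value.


pH = -log10[H+]
pH = -log10(3.05 x 10^-4) = 3.52


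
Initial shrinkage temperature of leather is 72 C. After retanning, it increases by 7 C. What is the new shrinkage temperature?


New Ts = 72 + 7 = 79 C


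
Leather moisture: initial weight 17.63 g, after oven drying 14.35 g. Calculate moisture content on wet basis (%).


Moisture = 17.63 - 14.35 = 3.28 g
MC = 3.28 / 17.63 x 100 = 18.6%


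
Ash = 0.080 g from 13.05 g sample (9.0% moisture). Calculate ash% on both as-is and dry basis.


As-is ash = 0.61%
Dry-basis ash = 0.67%


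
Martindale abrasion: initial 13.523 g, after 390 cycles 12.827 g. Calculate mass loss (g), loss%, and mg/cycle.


Loss = 13.523 - 12.827 = 0.696 g
Loss% = 0.696 / 13.523 x 100 = 5.15%
Rate = 0.696 / 390 x 1000 = 1.785 mg/cycle


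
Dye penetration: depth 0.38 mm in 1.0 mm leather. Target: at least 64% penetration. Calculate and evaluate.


Penetration = 38.0%
Meets target: No


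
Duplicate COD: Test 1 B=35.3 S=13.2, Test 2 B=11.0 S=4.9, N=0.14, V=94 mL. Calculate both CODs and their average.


COD1 = 263.3 mg/L
COD2 = 72.7 mg/L
Average = 168.0 mg/L

COD1 = (35.3 - 13.2) x 0.14 x 8000 / 94 = 263.3 mg/L
COD2 = (11.0 - 4.9) x 0.14 x 8000 / 94 = 72.7 mg/L
Average = (263.3 + 72.7) / 2 = 168.0 mg/L
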